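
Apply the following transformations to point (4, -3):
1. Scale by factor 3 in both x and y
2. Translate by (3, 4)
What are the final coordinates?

Step 1: Scale (4, -3) by 3 → (12, -9)
Step 2: Translate by (3, 4) → (15, -5)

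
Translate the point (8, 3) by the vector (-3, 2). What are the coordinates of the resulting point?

Translation by (-3, 2) (homogeneous matrix [[1, 0, -3], [0, 1, 2], [0, 0, 1]]):
x' = 8 + -3 = 5
y' = 3 + 2 = 5
Result: (5, 5)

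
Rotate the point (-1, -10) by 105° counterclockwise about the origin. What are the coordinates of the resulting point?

Rotation matrix for 105°: [[cos 105°, -sin 105°], [sin 105°, cos 105°]] ≈ [[-0.258819, -0.965926], [0.965926, -0.258819]]
[[-0.258819, -0.965926], [0.965926, -0.258819]] × [-1, -10]ᵀ ≈ [9.9181, 1.6223]ᵀ
Result: (9.9181, 1.6223)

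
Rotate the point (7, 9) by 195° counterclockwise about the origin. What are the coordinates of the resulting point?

Rotation matrix for 195°: [[cos 195°, -sin 195°], [sin 195°, cos 195°]] ≈ [[-0.965926, 0.258819], [-0.258819, -0.965926]]
[[-0.965926, 0.258819], [-0.258819, -0.965926]] × [7, 9]ᵀ ≈ [-4.4321, -10.5051]ᵀ
Result: (-4.4321, -10.5051)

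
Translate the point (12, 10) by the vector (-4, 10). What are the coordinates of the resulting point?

Translation by (-4, 10) (homogeneous matrix [[1, 0, -4], [0, 1, 10], [0, 0, 1]]):
x' = 12 + -4 = 8
y' = 10 + 10 = 20
Result: (8, 20)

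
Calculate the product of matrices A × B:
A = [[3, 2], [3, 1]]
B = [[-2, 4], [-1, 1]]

Matrix multiplication:
C[0][0] = 3×-2 + 2×-1 = -8
C[0][1] = 3×4 + 2×1 = 14
C[1][0] = 3×-2 + 1×-1 = -7
C[1][1] = 3×4 + 1×1 = 13
Result: [[-8, 14], [-7, 13]]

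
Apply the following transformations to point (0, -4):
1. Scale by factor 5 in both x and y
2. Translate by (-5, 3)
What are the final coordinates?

Step 1: Scale (0, -4) by 5 → (0, -20)
Step 2: Translate by (-5, 3) → (-5, -17)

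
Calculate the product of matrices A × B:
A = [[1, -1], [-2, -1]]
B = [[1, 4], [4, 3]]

Matrix multiplication:
C[0][0] = 1×1 + -1×4 = -3
C[0][1] = 1×4 + -1×3 = 1
C[1][0] = -2×1 + -1×4 = -6
C[1][1] = -2×4 + -1×3 = -11
Result: [[-3, 1], [-6, -11]]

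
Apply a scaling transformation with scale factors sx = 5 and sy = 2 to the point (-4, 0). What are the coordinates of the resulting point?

Scaling matrix:
[[5, 0], [0, 2]]
Result: (-4 × 5, 0 × 2) = (-20, 0)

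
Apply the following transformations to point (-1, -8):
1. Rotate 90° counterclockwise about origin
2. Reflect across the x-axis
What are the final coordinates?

Step 1: Rotate 90° → (8, -1)
Step 2: Reflect across x-axis → (8, 1)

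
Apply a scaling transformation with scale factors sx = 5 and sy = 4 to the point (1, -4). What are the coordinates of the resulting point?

Scaling matrix:
[[5, 0], [0, 4]]
Result: (1 × 5, -4 × 4) = (5, -16)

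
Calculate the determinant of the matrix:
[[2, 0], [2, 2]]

For a 2×2 matrix [[a, b], [c, d]], det = ad - bc
det = (2)(2) - (0)(2) = 4 - 0 = 4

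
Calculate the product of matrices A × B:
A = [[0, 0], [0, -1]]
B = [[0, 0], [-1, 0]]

Matrix multiplication:
C[0][0] = 0×0 + 0×-1 = 0
C[0][1] = 0×0 + 0×0 = 0
C[1][0] = 0×0 + -1×-1 = 1
C[1][1] = 0×0 + -1×0 = 0
Result: [[0, 0], [1, 0]]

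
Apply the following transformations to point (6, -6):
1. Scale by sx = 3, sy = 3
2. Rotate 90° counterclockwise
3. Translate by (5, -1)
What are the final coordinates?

Step 1: Scale → (18, -18)
Step 2: Rotate 90° → (18, 18)
Step 3: Translate → (23, 17)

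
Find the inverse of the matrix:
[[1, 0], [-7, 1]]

For [[a,b],[c,d]], inverse = (1/det)·[[d,-b],[-c,a]]
det = (1)(1) - (0)(-7) = 1 - 0 = 1
Inverse = [[1, 0], [7, 1]]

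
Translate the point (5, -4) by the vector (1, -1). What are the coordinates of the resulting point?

Translation by (1, -1) (homogeneous matrix [[1, 0, 1], [0, 1, -1], [0, 0, 1]]):
x' = 5 + 1 = 6
y' = -4 + -1 = -5
Result: (6, -5)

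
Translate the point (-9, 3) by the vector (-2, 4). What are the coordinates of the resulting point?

Translation by (-2, 4) (homogeneous matrix [[1, 0, -2], [0, 1, 4], [0, 0, 1]]):
x' = -9 + -2 = -11
y' = 3 + 4 = 7
Result: (-11, 7)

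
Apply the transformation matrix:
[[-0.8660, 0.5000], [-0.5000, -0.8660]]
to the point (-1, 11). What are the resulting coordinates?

Matrix multiplication:
[[-0.8660, 0.5000], [-0.5000, -0.8660]] × [-1, 11]ᵀ
= [(-0.8660)(-1) + (0.5000)(11), (-0.5000)(-1) + (-0.8660)(11)]ᵀ
= [6.3660, -9.0260]ᵀ
Result: (6.3660, -9.0260)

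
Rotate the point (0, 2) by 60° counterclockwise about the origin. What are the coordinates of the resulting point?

Rotation matrix for 60°: [[cos 60°, -sin 60°], [sin 60°, cos 60°]] ≈ [[0.500000, -0.866025], [0.866025, 0.500000]]
[[0.500000, -0.866025], [0.866025, 0.500000]] × [0, 2]ᵀ ≈ [-1.7321, 1]ᵀ
Result: (-1.7321, 1)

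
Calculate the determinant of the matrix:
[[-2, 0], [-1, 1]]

For a 2×2 matrix [[a, b], [c, d]], det = ad - bc
det = (-2)(1) - (0)(-1) = -2 - 0 = -2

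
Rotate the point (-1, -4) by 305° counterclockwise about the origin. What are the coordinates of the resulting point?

Rotation matrix for 305°: [[cos 305°, -sin 305°], [sin 305°, cos 305°]] ≈ [[0.573576, 0.819152], [-0.819152, 0.573576]]
[[0.573576, 0.819152], [-0.819152, 0.573576]] × [-1, -4]ᵀ ≈ [-3.8502, -1.4752]ᵀ
Result: (-3.8502, -1.4752)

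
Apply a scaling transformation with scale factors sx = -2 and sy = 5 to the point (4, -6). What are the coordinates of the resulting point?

Scaling matrix:
[[-2, 0], [0, 5]]
Result: (4 × -2, -6 × 5) = (-8, -30)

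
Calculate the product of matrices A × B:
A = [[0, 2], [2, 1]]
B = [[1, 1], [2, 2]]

Matrix multiplication:
C[0][0] = 0×1 + 2×2 = 4
C[0][1] = 0×1 + 2×2 = 4
C[1][0] = 2×1 + 1×2 = 4
C[1][1] = 2×1 + 1×2 = 4
Result: [[4, 4], [4, 4]]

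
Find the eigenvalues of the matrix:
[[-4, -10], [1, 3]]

Characteristic equation: det(A - λI) = 0
λ² - (trace)λ + (det) = 0
trace = -4 + 3 = -1, det = (-4)(3) - (-10)(1) = -2
λ² - (-1)λ + (-2) = 0
λ = (-1 ± √((-1)² - 4·(-2))) / 2 = (-1 ± √9) / 2
Solving: λ = -2, 1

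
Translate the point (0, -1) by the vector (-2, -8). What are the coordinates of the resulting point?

Translation by (-2, -8) (homogeneous matrix [[1, 0, -2], [0, 1, -8], [0, 0, 1]]):
x' = 0 + -2 = -2
y' = -1 + -8 = -9
Result: (-2, -9)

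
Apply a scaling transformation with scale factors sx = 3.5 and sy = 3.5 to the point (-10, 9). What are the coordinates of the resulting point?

Scaling matrix:
[[3.50, 0], [0, 3.50]]
Result: (-10 × 3.5, 9 × 3.5) = (-35, 31.5)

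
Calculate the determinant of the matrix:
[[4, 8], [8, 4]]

For a 2×2 matrix [[a, b], [c, d]], det = ad - bc
det = (4)(4) - (8)(8) = 16 - 64 = -48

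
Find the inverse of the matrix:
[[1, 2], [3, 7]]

For [[a,b],[c,d]], inverse = (1/det)·[[d,-b],[-c,a]]
det = (1)(7) - (2)(3) = 7 - 6 = 1
Inverse = [[7, -2], [-3, 1]]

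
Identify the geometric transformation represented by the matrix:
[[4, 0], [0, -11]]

This matrix represents: non-uniform scaling by sx = 4, sy = -11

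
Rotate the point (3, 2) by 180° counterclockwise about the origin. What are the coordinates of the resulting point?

Rotation matrix for 180°: [[cos 180°, -sin 180°], [sin 180°, cos 180°]] = [[-1, 0], [0, -1]]
[[-1, 0], [0, -1]] × [3, 2]ᵀ = [-3, -2]ᵀ
Result: (-3, -2)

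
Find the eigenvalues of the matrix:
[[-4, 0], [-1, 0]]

Characteristic equation: det(A - λI) = 0
λ² - (trace)λ + (det) = 0
trace = -4 + 0 = -4, det = (-4)(0) - (0)(-1) = 0
λ² - (-4)λ + (0) = 0
λ = (-4 ± √((-4)² - 4·(0))) / 2 = (-4 ± √16) / 2
Solving: λ = -4, 0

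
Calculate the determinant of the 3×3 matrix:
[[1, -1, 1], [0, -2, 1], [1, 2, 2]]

Expansion along first row:
det = 1·det([[-2,1],[2,2]]) - -1·det([[0,1],[1,2]]) + 1·det([[0,-2],[1,2]])
    = 1·(-2·2 - 1·2) - -1·(0·2 - 1·1) + 1·(0·2 - -2·1)
    = 1·-6 - -1·-1 + 1·2
    = -6 + -1 + 2 = -5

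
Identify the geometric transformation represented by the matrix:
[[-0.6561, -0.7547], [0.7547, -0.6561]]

This matrix represents: rotation by 131° counterclockwise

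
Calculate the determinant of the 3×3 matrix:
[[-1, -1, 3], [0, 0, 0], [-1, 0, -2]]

Expansion along first row:
det = -1·det([[0,0],[0,-2]]) - -1·det([[0,0],[-1,-2]]) + 3·det([[0,0],[-1,0]])
    = -1·(0·-2 - 0·0) - -1·(0·-2 - 0·-1) + 3·(0·0 - 0·-1)
    = -1·0 - -1·0 + 3·0
    = 0 + 0 + 0 = 0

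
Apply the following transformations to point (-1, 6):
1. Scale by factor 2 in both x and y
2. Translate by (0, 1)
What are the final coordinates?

Step 1: Scale (-1, 6) by 2 → (-2, 12)
Step 2: Translate by (0, 1) → (-2, 13)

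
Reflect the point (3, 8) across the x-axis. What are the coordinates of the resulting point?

Reflection across x-axis: (3, 8) → (3, -8)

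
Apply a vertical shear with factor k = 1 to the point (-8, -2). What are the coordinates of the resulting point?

Shear matrix for vertical shear with factor k = 1:
[[1, 0], [1, 1]]
Result: (-8, -2) → (-8, -10)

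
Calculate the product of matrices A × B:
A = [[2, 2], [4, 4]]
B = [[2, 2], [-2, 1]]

Matrix multiplication:
C[0][0] = 2×2 + 2×-2 = 0
C[0][1] = 2×2 + 2×1 = 6
C[1][0] = 4×2 + 4×-2 = 0
C[1][1] = 4×2 + 4×1 = 12
Result: [[0, 6], [0, 12]]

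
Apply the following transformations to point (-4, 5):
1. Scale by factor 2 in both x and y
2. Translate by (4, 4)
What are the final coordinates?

Step 1: Scale (-4, 5) by 2 → (-8, 10)
Step 2: Translate by (4, 4) → (-4, 14)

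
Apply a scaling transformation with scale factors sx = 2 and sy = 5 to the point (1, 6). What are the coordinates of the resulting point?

Scaling matrix:
[[2, 0], [0, 5]]
Result: (1 × 2, 6 × 5) = (2, 30)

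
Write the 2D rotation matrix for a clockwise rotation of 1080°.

Rotation matrix formula: [[cos θ, -sin θ], [sin θ, cos θ]]
A clockwise rotation by 1080° is equivalent to a counterclockwise rotation by -1080°.
For θ = -1080°:
cos(-1080°) = 1
sin(-1080°) = 0
Result: [[1, 0], [0, 1]]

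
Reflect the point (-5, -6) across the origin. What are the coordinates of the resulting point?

Reflection across origin: (-5, -6) → (5, 6)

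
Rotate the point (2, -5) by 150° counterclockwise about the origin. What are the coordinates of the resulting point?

Rotation matrix for 150°: [[cos 150°, -sin 150°], [sin 150°, cos 150°]] ≈ [[-0.866025, -0.500000], [0.500000, -0.866025]]
[[-0.866025, -0.500000], [0.500000, -0.866025]] × [2, -5]ᵀ ≈ [0.7679, 5.3301]ᵀ
Result: (0.7679, 5.3301)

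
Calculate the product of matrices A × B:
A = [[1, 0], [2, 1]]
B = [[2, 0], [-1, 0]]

Matrix multiplication:
C[0][0] = 1×2 + 0×-1 = 2
C[0][1] = 1×0 + 0×0 = 0
C[1][0] = 2×2 + 1×-1 = 3
C[1][1] = 2×0 + 1×0 = 0
Result: [[2, 0], [3, 0]]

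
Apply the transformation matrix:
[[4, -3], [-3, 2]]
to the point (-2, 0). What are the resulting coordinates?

Matrix multiplication:
[[4, -3], [-3, 2]] × [-2, 0]ᵀ
= [(4)(-2) + (-3)(0), (-3)(-2) + (2)(0)]ᵀ
= [-8, 6]ᵀ
Result: (-8, 6)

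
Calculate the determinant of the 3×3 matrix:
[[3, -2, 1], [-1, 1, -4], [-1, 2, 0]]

Expansion along first row:
det = 3·det([[1,-4],[2,0]]) - -2·det([[-1,-4],[-1,0]]) + 1·det([[-1,1],[-1,2]])
    = 3·(1·0 - -4·2) - -2·(-1·0 - -4·-1) + 1·(-1·2 - 1·-1)
    = 3·8 - -2·-4 + 1·-1
    = 24 + -8 + -1 = 15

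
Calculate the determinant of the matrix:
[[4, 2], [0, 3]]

For a 2×2 matrix [[a, b], [c, d]], det = ad - bc
det = (4)(3) - (2)(0) = 12 - 0 = 12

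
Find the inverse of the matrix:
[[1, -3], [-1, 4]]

For [[a,b],[c,d]], inverse = (1/det)·[[d,-b],[-c,a]]
det = (1)(4) - (-3)(-1) = 4 - 3 = 1
Inverse = [[4, 3], [1, 1]]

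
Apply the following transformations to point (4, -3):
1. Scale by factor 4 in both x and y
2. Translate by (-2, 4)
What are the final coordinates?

Step 1: Scale (4, -3) by 4 → (16, -12)
Step 2: Translate by (-2, 4) → (14, -8)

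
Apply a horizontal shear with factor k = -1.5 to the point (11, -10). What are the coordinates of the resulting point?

Shear matrix for horizontal shear with factor k = -1.5:
[[1, -1.50], [0, 1]]
Result: (11, -10) → (26, -10)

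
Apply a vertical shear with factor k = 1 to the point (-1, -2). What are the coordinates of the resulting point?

Shear matrix for vertical shear with factor k = 1:
[[1, 0], [1, 1]]
Result: (-1, -2) → (-1, -3)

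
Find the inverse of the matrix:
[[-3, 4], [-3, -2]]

For [[a,b],[c,d]], inverse = (1/det)·[[d,-b],[-c,a]]
det = (-3)(-2) - (4)(-3) = 6 - -12 = 18
Inverse = (1/18)·[[-2, -4], [3, -3]]
= [[-1/9, -2/9], [1/6, -1/6]]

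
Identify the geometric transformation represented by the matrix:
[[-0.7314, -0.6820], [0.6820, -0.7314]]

This matrix represents: rotation by 137° counterclockwise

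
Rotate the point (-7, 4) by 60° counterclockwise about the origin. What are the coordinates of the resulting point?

Rotation matrix for 60°: [[cos 60°, -sin 60°], [sin 60°, cos 60°]] ≈ [[0.500000, -0.866025], [0.866025, 0.500000]]
[[0.500000, -0.866025], [0.866025, 0.500000]] × [-7, 4]ᵀ ≈ [-6.9641, -4.0622]ᵀ
Result: (-6.9641, -4.0622)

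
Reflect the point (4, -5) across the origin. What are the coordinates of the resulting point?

Reflection across origin: (4, -5) → (-4, 5)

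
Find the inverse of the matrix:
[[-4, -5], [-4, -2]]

For [[a,b],[c,d]], inverse = (1/det)·[[d,-b],[-c,a]]
det = (-4)(-2) - (-5)(-4) = 8 - 20 = -12
Inverse = (1/-12)·[[-2, 5], [4, -4]]
= [[1/6, -5/12], [-1/3, 1/3]]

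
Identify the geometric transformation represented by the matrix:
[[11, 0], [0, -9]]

This matrix represents: non-uniform scaling by sx = 11, sy = -9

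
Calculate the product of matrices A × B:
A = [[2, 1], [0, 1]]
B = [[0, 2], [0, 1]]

Matrix multiplication:
C[0][0] = 2×0 + 1×0 = 0
C[0][1] = 2×2 + 1×1 = 5
C[1][0] = 0×0 + 1×0 = 0
C[1][1] = 0×2 + 1×1 = 1
Result: [[0, 5], [0, 1]]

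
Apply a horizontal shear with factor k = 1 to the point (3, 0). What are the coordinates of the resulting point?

Shear matrix for horizontal shear with factor k = 1:
[[1, 1], [0, 1]]
Result: (3, 0) → (3, 0)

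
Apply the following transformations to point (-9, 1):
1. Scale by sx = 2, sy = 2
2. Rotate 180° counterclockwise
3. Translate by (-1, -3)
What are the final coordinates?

Step 1: Scale → (-18, 2)
Step 2: Rotate 180° → (18, -2)
Step 3: Translate → (17, -5)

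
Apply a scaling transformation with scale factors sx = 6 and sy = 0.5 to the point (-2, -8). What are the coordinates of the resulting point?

Scaling matrix:
[[6, 0], [0, 0.50]]
Result: (-2 × 6, -8 × 0.5) = (-12, -4)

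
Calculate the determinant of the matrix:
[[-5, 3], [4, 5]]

For a 2×2 matrix [[a, b], [c, d]], det = ad - bc
det = (-5)(5) - (3)(4) = -25 - 12 = -37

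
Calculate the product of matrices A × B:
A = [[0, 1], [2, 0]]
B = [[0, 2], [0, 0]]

Matrix multiplication:
C[0][0] = 0×0 + 1×0 = 0
C[0][1] = 0×2 + 1×0 = 0
C[1][0] = 2×0 + 0×0 = 0
C[1][1] = 2×2 + 0×0 = 4
Result: [[0, 0], [0, 4]]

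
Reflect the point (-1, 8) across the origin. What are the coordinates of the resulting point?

Reflection across origin: (-1, 8) → (1, -8)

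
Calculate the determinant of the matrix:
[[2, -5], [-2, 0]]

For a 2×2 matrix [[a, b], [c, d]], det = ad - bc
det = (2)(0) - (-5)(-2) = 0 - 10 = -10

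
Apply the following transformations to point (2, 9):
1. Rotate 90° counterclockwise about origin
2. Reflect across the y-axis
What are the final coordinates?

Step 1: Rotate 90° → (-9, 2)
Step 2: Reflect across y-axis → (9, 2)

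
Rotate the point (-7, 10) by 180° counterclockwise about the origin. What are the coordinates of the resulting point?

Rotation matrix for 180°: [[cos 180°, -sin 180°], [sin 180°, cos 180°]] = [[-1, 0], [0, -1]]
[[-1, 0], [0, -1]] × [-7, 10]ᵀ = [7, -10]ᵀ
Result: (7, -10)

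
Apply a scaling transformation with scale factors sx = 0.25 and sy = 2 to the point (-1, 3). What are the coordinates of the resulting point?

Scaling matrix:
[[0.25, 0], [0, 2]]
Result: (-1 × 0.25, 3 × 2) = (-0.25, 6)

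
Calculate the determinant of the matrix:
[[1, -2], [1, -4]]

For a 2×2 matrix [[a, b], [c, d]], det = ad - bc
det = (1)(-4) - (-2)(1) = -4 - -2 = -2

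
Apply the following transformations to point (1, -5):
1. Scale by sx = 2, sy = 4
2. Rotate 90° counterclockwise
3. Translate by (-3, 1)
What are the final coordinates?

Step 1: Scale → (2, -20)
Step 2: Rotate 90° → (20, 2)
Step 3: Translate → (17, 3)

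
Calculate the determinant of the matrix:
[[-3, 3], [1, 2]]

For a 2×2 matrix [[a, b], [c, d]], det = ad - bc
det = (-3)(2) - (3)(1) = -6 - 3 = -9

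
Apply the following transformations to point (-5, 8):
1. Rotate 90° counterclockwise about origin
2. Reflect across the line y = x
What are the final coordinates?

Step 1: Rotate 90° → (-8, -5)
Step 2: Reflect across line y = x → (-5, -8)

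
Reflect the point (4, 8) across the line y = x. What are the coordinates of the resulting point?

Reflection across line y = x: (4, 8) → (8, 4)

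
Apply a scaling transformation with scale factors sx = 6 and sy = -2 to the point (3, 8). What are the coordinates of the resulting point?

Scaling matrix:
[[6, 0], [0, -2]]
Result: (3 × 6, 8 × -2) = (18, -16)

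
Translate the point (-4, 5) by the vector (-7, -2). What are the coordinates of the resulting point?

Translation by (-7, -2) (homogeneous matrix [[1, 0, -7], [0, 1, -2], [0, 0, 1]]):
x' = -4 + -7 = -11
y' = 5 + -2 = 3
Result: (-11, 3)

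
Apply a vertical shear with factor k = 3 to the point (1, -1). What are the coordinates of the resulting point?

Shear matrix for vertical shear with factor k = 3:
[[1, 0], [3, 1]]
Result: (1, -1) → (1, 2)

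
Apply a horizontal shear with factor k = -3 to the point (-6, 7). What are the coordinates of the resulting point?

Shear matrix for horizontal shear with factor k = -3:
[[1, -3], [0, 1]]
Result: (-6, 7) → (-27, 7)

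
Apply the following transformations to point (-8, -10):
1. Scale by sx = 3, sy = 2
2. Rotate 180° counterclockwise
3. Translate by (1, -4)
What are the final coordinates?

Step 1: Scale → (-24, -20)
Step 2: Rotate 180° → (24, 20)
Step 3: Translate → (25, 16)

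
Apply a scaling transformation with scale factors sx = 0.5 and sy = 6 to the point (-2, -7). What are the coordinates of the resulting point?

Scaling matrix:
[[0.50, 0], [0, 6]]
Result: (-2 × 0.5, -7 × 6) = (-1, -42)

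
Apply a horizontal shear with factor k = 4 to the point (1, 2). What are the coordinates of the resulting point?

Shear matrix for horizontal shear with factor k = 4:
[[1, 4], [0, 1]]
Result: (1, 2) → (9, 2)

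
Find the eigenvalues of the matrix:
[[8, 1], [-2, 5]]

Characteristic equation: det(A - λI) = 0
λ² - (trace)λ + (det) = 0
trace = 8 + 5 = 13, det = (8)(5) - (1)(-2) = 42
λ² - (13)λ + (42) = 0
λ = (13 ± √((13)² - 4·(42))) / 2 = (13 ± √1) / 2
Solving: λ = 6, 7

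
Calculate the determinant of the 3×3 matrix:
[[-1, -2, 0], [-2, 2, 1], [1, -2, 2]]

Expansion along first row:
det = -1·det([[2,1],[-2,2]]) - -2·det([[-2,1],[1,2]]) + 0·det([[-2,2],[1,-2]])
    = -1·(2·2 - 1·-2) - -2·(-2·2 - 1·1) + 0·(-2·-2 - 2·1)
    = -1·6 - -2·-5 + 0·2
    = -6 + -10 + 0 = -16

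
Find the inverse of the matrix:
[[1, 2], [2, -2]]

For [[a,b],[c,d]], inverse = (1/det)·[[d,-b],[-c,a]]
det = (1)(-2) - (2)(2) = -2 - 4 = -6
Inverse = (1/-6)·[[-2, -2], [-2, 1]]
= [[1/3, 1/3], [1/3, -1/6]]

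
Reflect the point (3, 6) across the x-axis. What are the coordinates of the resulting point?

Reflection across x-axis: (3, 6) → (3, -6)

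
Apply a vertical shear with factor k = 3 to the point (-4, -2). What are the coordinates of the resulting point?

Shear matrix for vertical shear with factor k = 3:
[[1, 0], [3, 1]]
Result: (-4, -2) → (-4, -14)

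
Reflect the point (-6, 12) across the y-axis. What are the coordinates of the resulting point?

Reflection across y-axis: (-6, 12) → (6, 12)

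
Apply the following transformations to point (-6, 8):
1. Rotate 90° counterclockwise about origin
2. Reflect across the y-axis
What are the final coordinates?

Step 1: Rotate 90° → (-8, -6)
Step 2: Reflect across y-axis → (8, -6)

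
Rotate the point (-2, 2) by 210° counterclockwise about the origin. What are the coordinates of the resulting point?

Rotation matrix for 210°: [[cos 210°, -sin 210°], [sin 210°, cos 210°]] ≈ [[-0.866025, 0.500000], [-0.500000, -0.866025]]
[[-0.866025, 0.500000], [-0.500000, -0.866025]] × [-2, 2]ᵀ ≈ [2.7321, -0.7321]ᵀ
Result: (2.7321, -0.7321)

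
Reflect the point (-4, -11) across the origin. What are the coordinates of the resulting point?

Reflection across origin: (-4, -11) → (4, 11)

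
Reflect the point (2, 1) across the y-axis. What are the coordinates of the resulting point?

Reflection across y-axis: (2, 1) → (-2, 1)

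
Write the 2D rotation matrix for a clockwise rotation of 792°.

Rotation matrix formula: [[cos θ, -sin θ], [sin θ, cos θ]]
A clockwise rotation by 792° is equivalent to a counterclockwise rotation by -792°.
For θ = -792°:
cos(-792°) = 0.3090
sin(-792°) = -0.9511
Result: [[0.3090, 0.9511], [-0.9511, 0.3090]]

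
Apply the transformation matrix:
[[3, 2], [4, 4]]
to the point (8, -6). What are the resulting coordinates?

Matrix multiplication:
[[3, 2], [4, 4]] × [8, -6]ᵀ
= [(3)(8) + (2)(-6), (4)(8) + (4)(-6)]ᵀ
= [12, 8]ᵀ
Result: (12, 8)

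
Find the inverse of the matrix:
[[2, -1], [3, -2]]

For [[a,b],[c,d]], inverse = (1/det)·[[d,-b],[-c,a]]
det = (2)(-2) - (-1)(3) = -4 - -3 = -1
Inverse = (1/-1)·[[-2, 1], [-3, 2]]
= [[2, -1], [3, -2]]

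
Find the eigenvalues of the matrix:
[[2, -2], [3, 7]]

Characteristic equation: det(A - λI) = 0
λ² - (trace)λ + (det) = 0
trace = 2 + 7 = 9, det = (2)(7) - (-2)(3) = 20
λ² - (9)λ + (20) = 0
λ = (9 ± √((9)² - 4·(20))) / 2 = (9 ± √1) / 2
Solving: λ = 4, 5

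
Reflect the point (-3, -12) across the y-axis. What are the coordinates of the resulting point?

Reflection across y-axis: (-3, -12) → (3, -12)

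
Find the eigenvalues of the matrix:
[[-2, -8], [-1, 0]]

Characteristic equation: det(A - λI) = 0
λ² - (trace)λ + (det) = 0
trace = -2 + 0 = -2, det = (-2)(0) - (-8)(-1) = -8
λ² - (-2)λ + (-8) = 0
λ = (-2 ± √((-2)² - 4·(-8))) / 2 = (-2 ± √36) / 2
Solving: λ = -4, 2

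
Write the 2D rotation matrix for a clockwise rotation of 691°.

Rotation matrix formula: [[cos θ, -sin θ], [sin θ, cos θ]]
A clockwise rotation by 691° is equivalent to a counterclockwise rotation by -691°.
For θ = -691°:
cos(-691°) = 0.8746
sin(-691°) = 0.4848
Result: [[0.8746, -0.4848], [0.4848, 0.8746]]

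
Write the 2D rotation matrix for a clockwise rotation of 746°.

Rotation matrix formula: [[cos θ, -sin θ], [sin θ, cos θ]]
A clockwise rotation by 746° is equivalent to a counterclockwise rotation by -746°.
For θ = -746°:
cos(-746°) = 0.8988
sin(-746°) = -0.4384
Result: [[0.8988, 0.4384], [-0.4384, 0.8988]]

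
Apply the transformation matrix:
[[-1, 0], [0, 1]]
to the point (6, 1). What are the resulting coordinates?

Matrix multiplication:
[[-1, 0], [0, 1]] × [6, 1]ᵀ
= [(-1)(6) + (0)(1), (0)(6) + (1)(1)]ᵀ
= [-6, 1]ᵀ
Result: (-6, 1)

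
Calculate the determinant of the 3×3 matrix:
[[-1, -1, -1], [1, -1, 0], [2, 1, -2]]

Expansion along first row:
det = -1·det([[-1,0],[1,-2]]) - -1·det([[1,0],[2,-2]]) + -1·det([[1,-1],[2,1]])
    = -1·(-1·-2 - 0·1) - -1·(1·-2 - 0·2) + -1·(1·1 - -1·2)
    = -1·2 - -1·-2 + -1·3
    = -2 + -2 + -3 = -7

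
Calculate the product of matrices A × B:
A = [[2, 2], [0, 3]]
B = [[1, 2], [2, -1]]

Matrix multiplication:
C[0][0] = 2×1 + 2×2 = 6
C[0][1] = 2×2 + 2×-1 = 2
C[1][0] = 0×1 + 3×2 = 6
C[1][1] = 0×2 + 3×-1 = -3
Result: [[6, 2], [6, -3]]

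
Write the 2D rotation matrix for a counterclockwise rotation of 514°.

Rotation matrix formula: [[cos θ, -sin θ], [sin θ, cos θ]]
For θ = 514°:
cos(514°) = -0.8988
sin(514°) = 0.4384
Result: [[-0.8988, -0.4384], [0.4384, -0.8988]]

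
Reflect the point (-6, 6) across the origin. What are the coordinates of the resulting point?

Reflection across origin: (-6, 6) → (6, -6)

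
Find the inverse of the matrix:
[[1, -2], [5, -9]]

For [[a,b],[c,d]], inverse = (1/det)·[[d,-b],[-c,a]]
det = (1)(-9) - (-2)(5) = -9 - -10 = 1
Inverse = [[-9, 2], [-5, 1]]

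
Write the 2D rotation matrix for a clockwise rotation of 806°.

Rotation matrix formula: [[cos θ, -sin θ], [sin θ, cos θ]]
A clockwise rotation by 806° is equivalent to a counterclockwise rotation by -806°.
For θ = -806°:
cos(-806°) = 0.0698
sin(-806°) = -0.9976
Result: [[0.0698, 0.9976], [-0.9976, 0.0698]]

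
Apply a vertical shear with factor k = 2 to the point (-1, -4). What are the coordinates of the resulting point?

Shear matrix for vertical shear with factor k = 2:
[[1, 0], [2, 1]]
Result: (-1, -4) → (-1, -6)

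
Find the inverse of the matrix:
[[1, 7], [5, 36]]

For [[a,b],[c,d]], inverse = (1/det)·[[d,-b],[-c,a]]
det = (1)(36) - (7)(5) = 36 - 35 = 1
Inverse = [[36, -7], [-5, 1]]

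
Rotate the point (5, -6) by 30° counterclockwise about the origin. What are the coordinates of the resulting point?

Rotation matrix for 30°: [[cos 30°, -sin 30°], [sin 30°, cos 30°]] ≈ [[0.866025, -0.500000], [0.500000, 0.866025]]
[[0.866025, -0.500000], [0.500000, 0.866025]] × [5, -6]ᵀ ≈ [7.3301, -2.6962]ᵀ
Result: (7.3301, -2.6962)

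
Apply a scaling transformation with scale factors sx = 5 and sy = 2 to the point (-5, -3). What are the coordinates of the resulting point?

Scaling matrix:
[[5, 0], [0, 2]]
Result: (-5 × 5, -3 × 2) = (-25, -6)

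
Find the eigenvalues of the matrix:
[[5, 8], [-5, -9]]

Characteristic equation: det(A - λI) = 0
λ² - (trace)λ + (det) = 0
trace = 5 + -9 = -4, det = (5)(-9) - (8)(-5) = -5
λ² - (-4)λ + (-5) = 0
λ = (-4 ± √((-4)² - 4·(-5))) / 2 = (-4 ± √36) / 2
Solving: λ = -5, 1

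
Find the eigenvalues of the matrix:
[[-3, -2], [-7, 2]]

Characteristic equation: det(A - λI) = 0
λ² - (trace)λ + (det) = 0
trace = -3 + 2 = -1, det = (-3)(2) - (-2)(-7) = -20
λ² - (-1)λ + (-20) = 0
λ = (-1 ± √((-1)² - 4·(-20))) / 2 = (-1 ± √81) / 2
Solving: λ = -5, 4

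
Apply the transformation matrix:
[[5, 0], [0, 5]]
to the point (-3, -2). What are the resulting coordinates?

Matrix multiplication:
[[5, 0], [0, 5]] × [-3, -2]ᵀ
= [(5)(-3) + (0)(-2), (0)(-3) + (5)(-2)]ᵀ
= [-15, -10]ᵀ
Result: (-15, -10)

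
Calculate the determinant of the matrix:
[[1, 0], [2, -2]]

For a 2×2 matrix [[a, b], [c, d]], det = ad - bc
det = (1)(-2) - (0)(2) = -2 - 0 = -2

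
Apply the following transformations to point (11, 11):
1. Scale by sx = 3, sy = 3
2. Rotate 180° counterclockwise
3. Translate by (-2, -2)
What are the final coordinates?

Step 1: Scale → (33, 33)
Step 2: Rotate 180° → (-33, -33)
Step 3: Translate → (-35, -35)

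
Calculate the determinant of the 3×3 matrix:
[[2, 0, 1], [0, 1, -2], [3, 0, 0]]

Expansion along first row:
det = 2·det([[1,-2],[0,0]]) - 0·det([[0,-2],[3,0]]) + 1·det([[0,1],[3,0]])
    = 2·(1·0 - -2·0) - 0·(0·0 - -2·3) + 1·(0·0 - 1·3)
    = 2·0 - 0·6 + 1·-3
    = 0 + 0 + -3 = -3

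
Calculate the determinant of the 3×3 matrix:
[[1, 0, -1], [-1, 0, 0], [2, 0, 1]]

Expansion along first row:
det = 1·det([[0,0],[0,1]]) - 0·det([[-1,0],[2,1]]) + -1·det([[-1,0],[2,0]])
    = 1·(0·1 - 0·0) - 0·(-1·1 - 0·2) + -1·(-1·0 - 0·2)
    = 1·0 - 0·-1 + -1·0
    = 0 + 0 + 0 = 0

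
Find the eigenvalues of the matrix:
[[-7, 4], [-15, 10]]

Characteristic equation: det(A - λI) = 0
λ² - (trace)λ + (det) = 0
trace = -7 + 10 = 3, det = (-7)(10) - (4)(-15) = -10
λ² - (3)λ + (-10) = 0
λ = (3 ± √((3)² - 4·(-10))) / 2 = (3 ± √49) / 2
Solving: λ = -2, 5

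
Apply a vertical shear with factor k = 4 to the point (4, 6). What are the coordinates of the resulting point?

Shear matrix for vertical shear with factor k = 4:
[[1, 0], [4, 1]]
Result: (4, 6) → (4, 22)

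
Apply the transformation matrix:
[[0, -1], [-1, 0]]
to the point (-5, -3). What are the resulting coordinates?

Matrix multiplication:
[[0, -1], [-1, 0]] × [-5, -3]ᵀ
= [(0)(-5) + (-1)(-3), (-1)(-5) + (0)(-3)]ᵀ
= [3, 5]ᵀ
Result: (3, 5)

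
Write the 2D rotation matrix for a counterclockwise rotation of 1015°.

Rotation matrix formula: [[cos θ, -sin θ], [sin θ, cos θ]]
For θ = 1015°:
cos(1015°) = 0.4226
sin(1015°) = -0.9063
Result: [[0.4226, 0.9063], [-0.9063, 0.4226]]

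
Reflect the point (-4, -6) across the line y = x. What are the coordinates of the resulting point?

Reflection across line y = x: (-4, -6) → (-6, -4)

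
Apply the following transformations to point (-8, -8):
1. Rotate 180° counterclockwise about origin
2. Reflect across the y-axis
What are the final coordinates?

Step 1: Rotate 180° → (8, 8)
Step 2: Reflect across y-axis → (-8, 8)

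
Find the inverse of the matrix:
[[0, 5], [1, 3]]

For [[a,b],[c,d]], inverse = (1/det)·[[d,-b],[-c,a]]
det = (0)(3) - (5)(1) = 0 - 5 = -5
Inverse = (1/-5)·[[3, -5], [-1, 0]]
= [[-3/5, 1], [1/5, 0]]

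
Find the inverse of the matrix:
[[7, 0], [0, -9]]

For [[a,b],[c,d]], inverse = (1/det)·[[d,-b],[-c,a]]
det = (7)(-9) - (0)(0) = -63 - 0 = -63
Inverse = (1/-63)·[[-9, 0], [0, 7]]
= [[1/7, 0], [0, -1/9]]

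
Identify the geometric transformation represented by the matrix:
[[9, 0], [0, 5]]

This matrix represents: non-uniform scaling by sx = 9, sy = 5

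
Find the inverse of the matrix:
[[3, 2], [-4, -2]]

For [[a,b],[c,d]], inverse = (1/det)·[[d,-b],[-c,a]]
det = (3)(-2) - (2)(-4) = -6 - -8 = 2
Inverse = (1/2)·[[-2, -2], [4, 3]]
= [[-1, -1], [2, 3/2]]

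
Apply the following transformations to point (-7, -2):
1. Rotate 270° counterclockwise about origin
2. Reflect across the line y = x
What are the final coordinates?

Step 1: Rotate 270° → (-2, 7)
Step 2: Reflect across line y = x → (7, -2)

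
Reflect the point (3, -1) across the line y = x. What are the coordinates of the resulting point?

Reflection across line y = x: (3, -1) → (-1, 3)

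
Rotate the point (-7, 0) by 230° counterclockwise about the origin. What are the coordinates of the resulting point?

Rotation matrix for 230°: [[cos 230°, -sin 230°], [sin 230°, cos 230°]] ≈ [[-0.642788, 0.766044], [-0.766044, -0.642788]]
[[-0.642788, 0.766044], [-0.766044, -0.642788]] × [-7, 0]ᵀ ≈ [4.4995, 5.3623]ᵀ
Result: (4.4995, 5.3623)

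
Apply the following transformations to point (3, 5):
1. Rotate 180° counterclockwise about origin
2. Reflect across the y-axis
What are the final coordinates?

Step 1: Rotate 180° → (-3, -5)
Step 2: Reflect across y-axis → (3, -5)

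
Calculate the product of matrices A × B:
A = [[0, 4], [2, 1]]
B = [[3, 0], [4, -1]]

Matrix multiplication:
C[0][0] = 0×3 + 4×4 = 16
C[0][1] = 0×0 + 4×-1 = -4
C[1][0] = 2×3 + 1×4 = 10
C[1][1] = 2×0 + 1×-1 = -1
Result: [[16, -4], [10, -1]]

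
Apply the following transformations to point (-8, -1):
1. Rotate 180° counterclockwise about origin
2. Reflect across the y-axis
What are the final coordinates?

Step 1: Rotate 180° → (8, 1)
Step 2: Reflect across y-axis → (-8, 1)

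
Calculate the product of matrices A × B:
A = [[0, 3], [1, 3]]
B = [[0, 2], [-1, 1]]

Matrix multiplication:
C[0][0] = 0×0 + 3×-1 = -3
C[0][1] = 0×2 + 3×1 = 3
C[1][0] = 1×0 + 3×-1 = -3
C[1][1] = 1×2 + 3×1 = 5
Result: [[-3, 3], [-3, 5]]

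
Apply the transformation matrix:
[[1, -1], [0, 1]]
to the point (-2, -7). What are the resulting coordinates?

Matrix multiplication:
[[1, -1], [0, 1]] × [-2, -7]ᵀ
= [(1)(-2) + (-1)(-7), (0)(-2) + (1)(-7)]ᵀ
= [5, -7]ᵀ
Result: (5, -7)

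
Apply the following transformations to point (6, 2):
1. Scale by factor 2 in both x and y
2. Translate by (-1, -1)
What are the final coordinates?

Step 1: Scale (6, 2) by 2 → (12, 4)
Step 2: Translate by (-1, -1) → (11, 3)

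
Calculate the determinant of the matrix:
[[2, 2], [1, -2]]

For a 2×2 matrix [[a, b], [c, d]], det = ad - bc
det = (2)(-2) - (2)(1) = -4 - 2 = -6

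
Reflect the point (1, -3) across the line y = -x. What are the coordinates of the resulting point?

Reflection across line y = -x: (1, -3) → (3, -1)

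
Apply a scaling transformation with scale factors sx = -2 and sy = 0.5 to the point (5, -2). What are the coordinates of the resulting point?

Scaling matrix:
[[-2, 0], [0, 0.50]]
Result: (5 × -2, -2 × 0.5) = (-10, -1)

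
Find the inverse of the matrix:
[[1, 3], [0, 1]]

For [[a,b],[c,d]], inverse = (1/det)·[[d,-b],[-c,a]]
det = (1)(1) - (3)(0) = 1 - 0 = 1
Inverse = [[1, -3], [0, 1]]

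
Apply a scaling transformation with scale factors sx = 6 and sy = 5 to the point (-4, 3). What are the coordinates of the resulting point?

Scaling matrix:
[[6, 0], [0, 5]]
Result: (-4 × 6, 3 × 5) = (-24, 15)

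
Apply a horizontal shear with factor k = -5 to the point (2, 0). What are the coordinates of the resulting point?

Shear matrix for horizontal shear with factor k = -5:
[[1, -5], [0, 1]]
Result: (2, 0) → (2, 0)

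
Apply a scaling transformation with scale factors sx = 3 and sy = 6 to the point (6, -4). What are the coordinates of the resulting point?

Scaling matrix:
[[3, 0], [0, 6]]
Result: (6 × 3, -4 × 6) = (18, -24)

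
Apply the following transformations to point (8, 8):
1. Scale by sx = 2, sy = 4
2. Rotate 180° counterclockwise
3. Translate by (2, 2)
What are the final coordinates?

Step 1: Scale → (16, 32)
Step 2: Rotate 180° → (-16, -32)
Step 3: Translate → (-14, -30)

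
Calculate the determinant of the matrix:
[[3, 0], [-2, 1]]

For a 2×2 matrix [[a, b], [c, d]], det = ad - bc
det = (3)(1) - (0)(-2) = 3 - 0 = 3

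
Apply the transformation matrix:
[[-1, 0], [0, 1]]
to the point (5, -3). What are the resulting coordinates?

Matrix multiplication:
[[-1, 0], [0, 1]] × [5, -3]ᵀ
= [(-1)(5) + (0)(-3), (0)(5) + (1)(-3)]ᵀ
= [-5, -3]ᵀ
Result: (-5, -3)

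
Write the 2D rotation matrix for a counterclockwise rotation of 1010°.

Rotation matrix formula: [[cos θ, -sin θ], [sin θ, cos θ]]
For θ = 1010°:
cos(1010°) = 0.3420
sin(1010°) = -0.9397
Result: [[0.3420, 0.9397], [-0.9397, 0.3420]]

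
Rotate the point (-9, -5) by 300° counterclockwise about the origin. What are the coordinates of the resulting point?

Rotation matrix for 300°: [[cos 300°, -sin 300°], [sin 300°, cos 300°]] ≈ [[0.500000, 0.866025], [-0.866025, 0.500000]]
[[0.500000, 0.866025], [-0.866025, 0.500000]] × [-9, -5]ᵀ ≈ [-8.8301, 5.2942]ᵀ
Result: (-8.8301, 5.2942)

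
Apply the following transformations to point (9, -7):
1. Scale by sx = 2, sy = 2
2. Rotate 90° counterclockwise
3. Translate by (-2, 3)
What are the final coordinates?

Step 1: Scale → (18, -14)
Step 2: Rotate 90° → (14, 18)
Step 3: Translate → (12, 21)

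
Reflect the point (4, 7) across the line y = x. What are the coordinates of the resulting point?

Reflection across line y = x: (4, 7) → (7, 4)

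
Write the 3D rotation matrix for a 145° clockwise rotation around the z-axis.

Rotation matrix for clockwise 145° around z-axis:
A clockwise rotation by 145° is a counterclockwise rotation by -145°.
cos(-145°) = -0.8192, sin(-145°) = -0.5736
Result: [[-0.8192, 0.5736, 0], [-0.5736, -0.8192, 0], [0, 0, 1]]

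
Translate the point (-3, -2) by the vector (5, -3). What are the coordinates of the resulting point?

Translation by (5, -3) (homogeneous matrix [[1, 0, 5], [0, 1, -3], [0, 0, 1]]):
x' = -3 + 5 = 2
y' = -2 + -3 = -5
Result: (2, -5)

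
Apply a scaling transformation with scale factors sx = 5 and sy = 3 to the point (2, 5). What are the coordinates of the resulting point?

Scaling matrix:
[[5, 0], [0, 3]]
Result: (2 × 5, 5 × 3) = (10, 15)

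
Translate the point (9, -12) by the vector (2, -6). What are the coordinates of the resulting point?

Translation by (2, -6) (homogeneous matrix [[1, 0, 2], [0, 1, -6], [0, 0, 1]]):
x' = 9 + 2 = 11
y' = -12 + -6 = -18
Result: (11, -18)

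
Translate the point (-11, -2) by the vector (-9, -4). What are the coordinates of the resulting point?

Translation by (-9, -4) (homogeneous matrix [[1, 0, -9], [0, 1, -4], [0, 0, 1]]):
x' = -11 + -9 = -20
y' = -2 + -4 = -6
Result: (-20, -6)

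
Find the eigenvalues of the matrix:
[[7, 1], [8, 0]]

Characteristic equation: det(A - λI) = 0
λ² - (trace)λ + (det) = 0
trace = 7 + 0 = 7, det = (7)(0) - (1)(8) = -8
λ² - (7)λ + (-8) = 0
λ = (7 ± √((7)² - 4·(-8))) / 2 = (7 ± √81) / 2
Solving: λ = -1, 8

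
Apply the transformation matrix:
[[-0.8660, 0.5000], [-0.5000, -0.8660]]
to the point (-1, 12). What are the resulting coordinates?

Matrix multiplication:
[[-0.8660, 0.5000], [-0.5000, -0.8660]] × [-1, 12]ᵀ
= [(-0.8660)(-1) + (0.5000)(12), (-0.5000)(-1) + (-0.8660)(12)]ᵀ
= [6.8660, -9.8920]ᵀ
Result: (6.8660, -9.8920)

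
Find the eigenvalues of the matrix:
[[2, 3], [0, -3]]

Characteristic equation: det(A - λI) = 0
λ² - (trace)λ + (det) = 0
trace = 2 + -3 = -1, det = (2)(-3) - (3)(0) = -6
λ² - (-1)λ + (-6) = 0
λ = (-1 ± √((-1)² - 4·(-6))) / 2 = (-1 ± √25) / 2
Solving: λ = -3, 2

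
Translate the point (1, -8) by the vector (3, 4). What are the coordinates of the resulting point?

Translation by (3, 4) (homogeneous matrix [[1, 0, 3], [0, 1, 4], [0, 0, 1]]):
x' = 1 + 3 = 4
y' = -8 + 4 = -4
Result: (4, -4)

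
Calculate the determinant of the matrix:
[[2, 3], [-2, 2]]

For a 2×2 matrix [[a, b], [c, d]], det = ad - bc
det = (2)(2) - (3)(-2) = 4 - -6 = 10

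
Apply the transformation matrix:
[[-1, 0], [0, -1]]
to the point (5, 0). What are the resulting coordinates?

Matrix multiplication:
[[-1, 0], [0, -1]] × [5, 0]ᵀ
= [(-1)(5) + (0)(0), (0)(5) + (-1)(0)]ᵀ
= [-5, 0]ᵀ
Result: (-5, 0)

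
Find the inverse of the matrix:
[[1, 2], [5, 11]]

For [[a,b],[c,d]], inverse = (1/det)·[[d,-b],[-c,a]]
det = (1)(11) - (2)(5) = 11 - 10 = 1
Inverse = [[11, -2], [-5, 1]]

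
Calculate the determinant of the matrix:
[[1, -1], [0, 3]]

For a 2×2 matrix [[a, b], [c, d]], det = ad - bc
det = (1)(3) - (-1)(0) = 3 - 0 = 3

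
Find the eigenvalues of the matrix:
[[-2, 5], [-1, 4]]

Characteristic equation: det(A - λI) = 0
λ² - (trace)λ + (det) = 0
trace = -2 + 4 = 2, det = (-2)(4) - (5)(-1) = -3
λ² - (2)λ + (-3) = 0
λ = (2 ± √((2)² - 4·(-3))) / 2 = (2 ± √16) / 2
Solving: λ = -1, 3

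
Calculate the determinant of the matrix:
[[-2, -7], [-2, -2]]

For a 2×2 matrix [[a, b], [c, d]], det = ad - bc
det = (-2)(-2) - (-7)(-2) = 4 - 14 = -10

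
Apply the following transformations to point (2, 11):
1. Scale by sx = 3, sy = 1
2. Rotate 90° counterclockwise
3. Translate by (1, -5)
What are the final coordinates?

Step 1: Scale → (6, 11)
Step 2: Rotate 90° → (-11, 6)
Step 3: Translate → (-10, 1)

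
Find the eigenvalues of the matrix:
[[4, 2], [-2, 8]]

Characteristic equation: det(A - λI) = 0
λ² - (trace)λ + (det) = 0
trace = 4 + 8 = 12, det = (4)(8) - (2)(-2) = 36
λ² - (12)λ + (36) = 0
λ = (12 ± √((12)² - 4·(36))) / 2 = (12 ± √0) / 2
Solving: λ = 6, 6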